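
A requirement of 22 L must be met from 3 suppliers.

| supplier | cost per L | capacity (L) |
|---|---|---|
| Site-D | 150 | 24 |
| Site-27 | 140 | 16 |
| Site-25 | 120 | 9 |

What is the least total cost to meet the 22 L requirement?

2900

Use suppliers in increasing cost order.
Site-25 at 120: take all 9 L ; 13 still needed.
Site-27 (140): take the remaining 13 ; done.
Site-D: unused.
Cost = 9×120 + 13×140 = 2900.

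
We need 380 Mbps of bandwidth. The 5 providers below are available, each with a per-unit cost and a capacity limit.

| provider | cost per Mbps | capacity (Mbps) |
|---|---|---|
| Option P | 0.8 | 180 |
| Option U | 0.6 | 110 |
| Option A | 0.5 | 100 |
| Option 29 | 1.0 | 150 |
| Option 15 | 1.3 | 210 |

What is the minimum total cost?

Cheapest first:
Take 100 from Option A at 0.5 → need 280 more.
Option U (0.6): use full 110 → 170 Mbps to go.
Option P at 0.8: take 170 of its 180 → requirement met.
Option 29, Option 15: unused.
Cost = 100×0.5 + 110×0.6 + 170×0.8 = 252.

252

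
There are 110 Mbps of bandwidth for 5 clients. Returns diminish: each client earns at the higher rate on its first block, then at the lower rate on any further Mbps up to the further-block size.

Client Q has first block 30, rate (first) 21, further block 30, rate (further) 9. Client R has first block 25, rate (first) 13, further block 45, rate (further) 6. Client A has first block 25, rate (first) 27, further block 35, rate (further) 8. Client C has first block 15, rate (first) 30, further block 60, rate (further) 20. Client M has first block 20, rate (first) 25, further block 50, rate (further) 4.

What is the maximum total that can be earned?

2655

Order all 10 blocks by rate: Client C/T1 30 > Client A/T1 27 > Client M/T1 25 > Client Q/T1 21 > Client C/T2 20 > Client R/T1 13 > Client Q/T2 9 > Client A/T2 8 > Client R/T2 6 > Client M/T2 4.
Client C/T1 (30): +15 ; 95 left.
Fill Client A T1 block (25 at 27) ; 70 left.
Fill Client M T1 block (20 at 25) ; 50 left.
Client Q/T1 (21): +30 ; 20 left.
Client C T2 at 20: only 20 left, fill 20.
Total = 30×15 + 27×25 + 25×20 + 21×30 + 20×20 = 2655.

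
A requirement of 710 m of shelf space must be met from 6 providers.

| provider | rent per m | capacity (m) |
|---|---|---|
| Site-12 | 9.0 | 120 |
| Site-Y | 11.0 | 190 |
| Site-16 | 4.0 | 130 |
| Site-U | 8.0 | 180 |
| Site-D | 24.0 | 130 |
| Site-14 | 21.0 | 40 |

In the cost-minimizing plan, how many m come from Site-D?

Use providers in increasing cost order.
Take 130 from Site-16 at 4.0 → need 580 more.
Take 180 from Site-U at 8.0 → need 400 more.
Site-12 at 9.0: take all 120 m → 280 still needed.
Site-Y (11.0): use full 190 → 90 m to go.
Site-14 (21.0): use full 40 → 50 m to go.
Site-D (24.0): take the remaining 50 → done.

50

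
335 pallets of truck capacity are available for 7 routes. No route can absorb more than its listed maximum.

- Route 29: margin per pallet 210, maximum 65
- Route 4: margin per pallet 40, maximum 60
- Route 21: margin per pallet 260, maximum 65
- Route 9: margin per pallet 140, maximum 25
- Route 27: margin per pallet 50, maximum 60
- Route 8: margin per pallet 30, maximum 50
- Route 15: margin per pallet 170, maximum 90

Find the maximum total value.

53550

Highest margin per pallet first: Route 21 260 > Route 29 210 > Route 15 170 > Route 9 140 > Route 27 50 > Route 4 40 > Route 8 30.
Route 21 takes 65 to reach its cap of 65 → 270 left.
Give Route 29 65 to hit its cap of 65 → 205 left.
Route 15 takes 90 to reach its cap of 90 → 115 left.
Route 9: +25 to 25 (cap) → 90 left.
Route 27 takes 60 to reach its cap of 60 → 30 left.
Route 4 has room for 60 but only 30 remain, so it gets 30.
Total = 210×65 + 40×30 + 260×65 + 140×25 + 50×60 + 170×90 = 53550.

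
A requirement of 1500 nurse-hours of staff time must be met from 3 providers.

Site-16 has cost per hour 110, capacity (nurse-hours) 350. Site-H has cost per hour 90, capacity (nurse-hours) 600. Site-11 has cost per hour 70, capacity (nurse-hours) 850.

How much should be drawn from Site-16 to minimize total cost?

50

Use providers in increasing cost order.
Site-11 at 70: take all 850 nurse-hours ; 650 still needed.
Site-H (90): use full 600 ; 50 nurse-hours to go.
Site-16 (110): take the remaining 50 ; done.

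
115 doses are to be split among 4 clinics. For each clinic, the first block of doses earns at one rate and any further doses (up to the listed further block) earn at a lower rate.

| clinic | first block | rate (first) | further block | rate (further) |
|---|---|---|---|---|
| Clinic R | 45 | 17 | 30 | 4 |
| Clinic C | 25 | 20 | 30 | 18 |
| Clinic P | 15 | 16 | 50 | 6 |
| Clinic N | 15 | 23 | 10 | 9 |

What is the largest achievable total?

Treat each block as its own option and order by rate: Clinic N/T1 23 > Clinic C/T1 20 > Clinic C/T2 18 > Clinic R/T1 17 > Clinic P/T1 16 > Clinic N/T2 9 > Clinic P/T2 6 > Clinic R/T2 4.
Fill Clinic N T1 block (15 at 23) — 100 left.
Clinic C T1 at 20: fill all 25 — 75 left.
Fill Clinic C T2 block (30 at 18) — 45 left.
Clinic R T1 at 17: fill all 45 — 0 left.
Total = 23×15 + 20×25 + 18×30 + 17×45 = 2150.

2150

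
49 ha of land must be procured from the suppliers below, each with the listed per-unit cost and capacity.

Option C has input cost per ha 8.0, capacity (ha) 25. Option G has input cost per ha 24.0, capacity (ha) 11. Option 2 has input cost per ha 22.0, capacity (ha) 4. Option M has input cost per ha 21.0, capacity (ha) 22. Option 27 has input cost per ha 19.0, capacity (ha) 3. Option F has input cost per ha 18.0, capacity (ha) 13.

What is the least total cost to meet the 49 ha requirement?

659

Fill from the cheapest supplier first.
Take 25 from Option C at 8.0 — need 24 more.
Option F (18.0): use full 13 — 11 ha to go.
Option 27 at 19.0: take all 3 ha — 8 still needed.
Option M at 21.0: take 8 of its 22 — requirement met.
Option 2, Option G: unused.
Cost = 25×8.0 + 13×18.0 + 3×19.0 + 8×21.0 = 659.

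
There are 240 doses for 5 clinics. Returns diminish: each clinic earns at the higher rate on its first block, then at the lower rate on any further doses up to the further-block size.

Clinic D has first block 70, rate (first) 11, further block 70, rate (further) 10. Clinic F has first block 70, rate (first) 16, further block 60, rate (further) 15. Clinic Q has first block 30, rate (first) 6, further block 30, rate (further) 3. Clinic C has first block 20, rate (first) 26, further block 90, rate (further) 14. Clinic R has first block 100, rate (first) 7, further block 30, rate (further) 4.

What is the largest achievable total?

3800

Treat each block as its own option and order by rate: Clinic C/tier1 26 > Clinic F/tier1 16 > Clinic F/tier2 15 > Clinic C/tier2 14 > Clinic D/tier1 11 > Clinic D/tier2 10 > Clinic R/tier1 7 > Clinic Q/tier1 6 > Clinic R/tier2 4 > Clinic Q/tier2 3.
Clinic C/tier1 (26): +20 ; 220 left.
Clinic F tier1 at 16: fill all 70 ; 150 left.
Clinic F tier2 at 15: fill all 60 ; 90 left.
Clinic C tier2 at 14: fill all 90 ; 0 left.
Total = 26×20 + 16×70 + 15×60 + 14×90 = 3800.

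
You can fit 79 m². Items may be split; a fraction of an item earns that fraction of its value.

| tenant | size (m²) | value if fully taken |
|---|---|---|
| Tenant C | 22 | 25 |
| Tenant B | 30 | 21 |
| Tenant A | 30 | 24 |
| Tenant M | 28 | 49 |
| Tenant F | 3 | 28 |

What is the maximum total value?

Rank by value-to-size ratio: Tenant F 28/3≈9.33, Tenant M 49/28≈1.75, Tenant C 25/22≈1.14, Tenant A 24/30≈0.8, Tenant B 21/30≈0.7.
Take all of Tenant F (3 m², value 28) ; 76 m² left.
Take all of Tenant M (28 m², value 49) ; 48 m² left.
Take all of Tenant C (22 m², value 25) ; 26 m² left.
Only 26 m² remain; take 26/30 of Tenant A for value 24×26/30 = 20.8.
Total value = 122.8.

122.8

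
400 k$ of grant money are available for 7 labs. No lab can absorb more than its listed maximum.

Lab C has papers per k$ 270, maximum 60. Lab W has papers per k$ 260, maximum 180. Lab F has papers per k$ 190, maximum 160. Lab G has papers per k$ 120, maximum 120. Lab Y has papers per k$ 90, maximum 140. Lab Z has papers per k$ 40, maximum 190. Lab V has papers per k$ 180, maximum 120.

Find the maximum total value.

93400

Highest papers per k$ first: Lab C 270 > Lab W 260 > Lab F 190 > Lab V 180 > Lab G 120 > Lab Y 90 > Lab Z 40.
Lab C takes 60 to reach its cap of 60 ; 340 left.
Lab W: +180 to 180 (cap) ; 160 left.
Give Lab F 160 to hit its cap of 160 ; 0 left.
Total = 270×60 + 260×180 + 190×160 = 93400.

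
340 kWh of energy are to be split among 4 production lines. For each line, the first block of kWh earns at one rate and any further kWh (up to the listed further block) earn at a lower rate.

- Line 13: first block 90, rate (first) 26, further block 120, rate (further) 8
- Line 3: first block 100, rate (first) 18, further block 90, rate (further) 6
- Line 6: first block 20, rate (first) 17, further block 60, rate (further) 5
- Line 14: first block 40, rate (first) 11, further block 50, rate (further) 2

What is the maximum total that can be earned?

Rank every tier by rate: Line 13/first 26 > Line 3/first 18 > Line 6/first 17 > Line 14/first 11 > Line 13/second 8 > Line 3/second 6 > Line 6/second 5 > Line 14/second 2.
Fill Line 13 first block (90 at 26) ; 250 left.
Line 3/first (18): +100 ; 150 left.
Line 6 first at 17: fill all 20 ; 130 left.
Line 14 first at 11: fill all 40 ; 90 left.
Line 13 second at 8: only 90 left, fill 90.
Total = 26×90 + 18×100 + 17×20 + 11×40 + 8×90 = 5640.

5640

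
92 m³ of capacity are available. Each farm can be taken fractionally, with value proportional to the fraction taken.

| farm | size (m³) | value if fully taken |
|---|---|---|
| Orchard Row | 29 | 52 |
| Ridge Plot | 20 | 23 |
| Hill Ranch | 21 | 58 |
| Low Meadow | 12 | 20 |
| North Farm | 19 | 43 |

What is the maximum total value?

185.65

Best value per unit of size first: Hill Ranch 58/21≈2.76, North Farm 43/19≈2.26, Orchard Row 52/29≈1.79, Low Meadow 20/12≈1.67, Ridge Plot 23/20≈1.15.
Take all of Hill Ranch (21 m³, value 58) → 71 m³ left.
All 19 m³ of North Farm fit (value 43) → 52 remain.
Orchard Row: take in full, 29 m³ for value 52 → 23 left.
Low Meadow: take in full, 12 m³ for value 20 → 11 left.
Only 11 m³ remain; take 11/20 of Ridge Plot for value 23×11/20 = 12.65.
Total value = 185.65.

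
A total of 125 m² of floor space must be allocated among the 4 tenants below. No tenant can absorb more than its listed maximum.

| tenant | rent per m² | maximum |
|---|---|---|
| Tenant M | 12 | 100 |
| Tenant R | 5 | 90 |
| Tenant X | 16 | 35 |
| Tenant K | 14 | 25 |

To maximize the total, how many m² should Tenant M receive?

Rank by rent per m²: Tenant X 16 > Tenant K 14 > Tenant M 12 > Tenant R 5.
Give Tenant X 35 to hit its cap of 35 → 90 left.
Give Tenant K 25 to hit its cap of 25 → 65 left.
Tenant M has room for 100 but only 65 remain, so it gets 65.

65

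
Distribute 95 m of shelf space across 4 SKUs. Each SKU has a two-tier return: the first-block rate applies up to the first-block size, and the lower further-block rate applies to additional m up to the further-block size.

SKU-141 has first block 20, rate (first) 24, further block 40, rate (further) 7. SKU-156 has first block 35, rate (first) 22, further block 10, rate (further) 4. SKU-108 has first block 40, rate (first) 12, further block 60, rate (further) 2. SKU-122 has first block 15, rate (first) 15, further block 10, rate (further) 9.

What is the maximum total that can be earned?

1775

Rank every tier by rate: SKU-141/first 24 > SKU-156/first 22 > SKU-122/first 15 > SKU-108/first 12 > SKU-122/second 9 > SKU-141/second 7 > SKU-156/second 4 > SKU-108/second 2.
Fill SKU-141 first block (20 at 24) — 75 left.
SKU-156/first (22): +35 — 40 left.
SKU-122 first at 15: fill all 15 — 25 left.
SKU-108/first: +25 of 40 at 12; pool empty.
Total = 24×20 + 22×35 + 15×15 + 12×25 = 1775.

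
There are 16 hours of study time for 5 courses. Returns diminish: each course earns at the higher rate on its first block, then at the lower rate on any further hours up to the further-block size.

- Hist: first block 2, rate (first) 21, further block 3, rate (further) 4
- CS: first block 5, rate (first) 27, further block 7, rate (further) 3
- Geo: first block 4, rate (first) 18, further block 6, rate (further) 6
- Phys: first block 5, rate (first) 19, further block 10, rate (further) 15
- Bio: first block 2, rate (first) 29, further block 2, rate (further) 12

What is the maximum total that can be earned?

Order all 10 blocks by rate: Bio/T1 29 > CS/T1 27 > Hist/T1 21 > Phys/T1 19 > Geo/T1 18 > Phys/T2 15 > Bio/T2 12 > Geo/T2 6 > Hist/T2 4 > CS/T2 3.
Bio/T1 (29): +2 — 14 left.
CS T1 at 27: fill all 5 — 9 left.
Fill Hist T1 block (2 at 21) — 7 left.
Fill Phys T1 block (5 at 19) — 2 left.
Geo T1 at 18: only 2 left, fill 2.
Total = 29×2 + 27×5 + 21×2 + 19×5 + 18×2 = 366.

366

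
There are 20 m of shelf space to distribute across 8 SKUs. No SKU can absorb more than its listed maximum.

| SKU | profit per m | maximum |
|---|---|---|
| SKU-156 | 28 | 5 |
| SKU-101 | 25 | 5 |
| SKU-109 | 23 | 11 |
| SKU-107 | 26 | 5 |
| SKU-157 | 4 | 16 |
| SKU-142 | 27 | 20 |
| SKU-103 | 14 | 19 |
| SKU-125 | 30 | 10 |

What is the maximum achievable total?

Rank by profit per m: SKU-125 30 > SKU-156 28 > SKU-142 27 > SKU-107 26 > SKU-101 25 > SKU-109 23 > SKU-103 14 > SKU-157 4.
Give SKU-125 10 to hit its cap of 10 — 10 left.
SKU-156 takes 5 to reach its cap of 5 — 5 left.
SKU-142 has room for 20 but only 5 remain, so it gets 5.
Total = 28×5 + 27×5 + 30×10 = 575.

575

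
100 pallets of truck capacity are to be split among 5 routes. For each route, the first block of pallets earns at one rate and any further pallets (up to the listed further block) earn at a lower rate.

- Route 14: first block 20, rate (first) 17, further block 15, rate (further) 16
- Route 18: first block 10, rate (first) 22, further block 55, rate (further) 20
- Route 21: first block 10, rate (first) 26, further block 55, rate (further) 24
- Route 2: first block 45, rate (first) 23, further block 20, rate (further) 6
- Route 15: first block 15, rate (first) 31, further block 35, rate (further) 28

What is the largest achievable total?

Order all 10 blocks by rate: Route 15/first 31 > Route 15/second 28 > Route 21/first 26 > Route 21/second 24 > Route 2/first 23 > Route 18/first 22 > Route 18/second 20 > Route 14/first 17 > Route 14/second 16 > Route 2/second 6.
Fill Route 15 first block (15 at 31) ; 85 left.
Route 15 second at 28: fill all 35 ; 50 left.
Route 21/first (26): +10 ; 40 left.
Route 21 second at 24: only 40 left, fill 40.
Total = 31×15 + 28×35 + 26×10 + 24×40 = 2665.

2665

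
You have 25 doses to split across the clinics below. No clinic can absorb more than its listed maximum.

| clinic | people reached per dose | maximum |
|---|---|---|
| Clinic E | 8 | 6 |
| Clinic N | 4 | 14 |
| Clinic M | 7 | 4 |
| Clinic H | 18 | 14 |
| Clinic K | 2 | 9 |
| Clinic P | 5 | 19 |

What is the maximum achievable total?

333

Order the clinics by people reached per dose: Clinic H 18 > Clinic E 8 > Clinic M 7 > Clinic P 5 > Clinic N 4 > Clinic K 2.
Clinic H takes 14 to reach its cap of 14 → 11 left.
Clinic E takes 6 to reach its cap of 6 → 5 left.
Clinic M: +4 to 4 (cap) → 1 left.
Only 1 left; Clinic P takes them to reach 1.
Total = 8×6 + 7×4 + 18×14 + 5×1 = 333.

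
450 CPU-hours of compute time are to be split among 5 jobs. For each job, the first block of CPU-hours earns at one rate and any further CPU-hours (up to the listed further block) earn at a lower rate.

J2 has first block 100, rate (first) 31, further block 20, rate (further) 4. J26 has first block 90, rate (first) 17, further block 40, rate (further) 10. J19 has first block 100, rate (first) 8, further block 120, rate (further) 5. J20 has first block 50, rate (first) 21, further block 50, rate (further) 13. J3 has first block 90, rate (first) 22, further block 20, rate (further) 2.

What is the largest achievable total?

Treat each block as its own option and order by rate: J2/first 31 > J3/first 22 > J20/first 21 > J26/first 17 > J20/second 13 > J26/second 10 > J19/first 8 > J19/second 5 > J2/second 4 > J3/second 2.
Fill J2 first block (100 at 31) → 350 left.
Fill J3 first block (90 at 22) → 260 left.
Fill J20 first block (50 at 21) → 210 left.
J26 first at 17: fill all 90 → 120 left.
J20/second (13): +50 → 70 left.
J26 second at 10: fill all 40 → 30 left.
30 remain; put them into J19 first at 8.
Total = 31×100 + 22×90 + 21×50 + 17×90 + 13×50 + 10×40 + 8×30 = 8950.

8950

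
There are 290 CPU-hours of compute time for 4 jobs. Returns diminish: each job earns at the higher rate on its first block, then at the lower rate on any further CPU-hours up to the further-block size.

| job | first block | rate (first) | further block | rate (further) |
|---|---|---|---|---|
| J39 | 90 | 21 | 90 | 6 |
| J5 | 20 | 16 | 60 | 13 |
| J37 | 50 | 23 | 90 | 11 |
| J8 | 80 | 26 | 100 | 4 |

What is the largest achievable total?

Treat each block as its own option and order by rate: J8/first 26 > J37/first 23 > J39/first 21 > J5/first 16 > J5/second 13 > J37/second 11 > J39/second 6 > J8/second 4.
Fill J8 first block (80 at 26) → 210 left.
J37/first (23): +50 → 160 left.
J39 first at 21: fill all 90 → 70 left.
J5 first at 16: fill all 20 → 50 left.
J5 second at 13: only 50 left, fill 50.
Total = 26×80 + 23×50 + 21×90 + 16×20 + 13×50 = 6090.

6090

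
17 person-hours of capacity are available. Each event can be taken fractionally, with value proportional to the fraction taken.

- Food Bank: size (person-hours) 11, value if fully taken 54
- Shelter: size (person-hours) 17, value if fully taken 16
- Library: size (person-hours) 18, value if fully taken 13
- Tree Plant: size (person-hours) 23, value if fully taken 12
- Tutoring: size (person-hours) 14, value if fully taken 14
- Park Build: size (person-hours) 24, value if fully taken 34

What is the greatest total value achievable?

62.5

Best value per unit of size first: Food Bank 54/11≈4.91, Park Build 34/24≈1.42, Tutoring 14/14≈1, Shelter 16/17≈0.941, Library 13/18≈0.722, Tree Plant 12/23≈0.522.
All 11 person-hours of Food Bank fit (value 54) — 6 remain.
Fill the last 6 person-hours with part of Park Build: 6/24 of it earns 8.5.
Total value = 62.5.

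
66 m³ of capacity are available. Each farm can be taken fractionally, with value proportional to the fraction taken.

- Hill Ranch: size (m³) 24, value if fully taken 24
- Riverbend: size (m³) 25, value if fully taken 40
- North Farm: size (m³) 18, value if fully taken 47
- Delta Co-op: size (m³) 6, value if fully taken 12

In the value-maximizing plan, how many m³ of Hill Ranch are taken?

Sort by value density: North Farm 47/18≈2.61, Delta Co-op 12/6≈2, Riverbend 40/25≈1.6, Hill Ranch 24/24≈1.
Take all of North Farm (18 m³, value 47) ; 48 m³ left.
Delta Co-op: take in full, 6 m³ for value 12 ; 42 left.
Take all of Riverbend (25 m³, value 40) ; 17 m³ left.
17 m³ left: a 17/24 share of Hill Ranch gives 24×17/24 = 17.

17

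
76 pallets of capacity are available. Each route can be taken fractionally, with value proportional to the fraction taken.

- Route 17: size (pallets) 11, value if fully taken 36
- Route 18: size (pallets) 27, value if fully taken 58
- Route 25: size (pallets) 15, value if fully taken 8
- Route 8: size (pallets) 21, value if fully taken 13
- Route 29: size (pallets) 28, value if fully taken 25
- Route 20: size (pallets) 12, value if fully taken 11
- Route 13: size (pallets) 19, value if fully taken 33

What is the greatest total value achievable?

Best value per unit of size first: Route 17 36/11≈3.27, Route 18 58/27≈2.15, Route 13 33/19≈1.74, Route 20 11/12≈0.917, Route 29 25/28≈0.893, Route 8 13/21≈0.619, Route 25 8/15≈0.533.
Take all of Route 17 (11 pallets, value 36) ; 65 pallets left.
All 27 pallets of Route 18 fit (value 58) ; 38 remain.
Route 13: take in full, 19 pallets for value 33 ; 19 left.
Take all of Route 20 (12 pallets, value 11) ; 7 pallets left.
Only 7 pallets remain; take 7/28 of Route 29 for value 25×7/28 = 6.25.
Total value = 144.25.

144.25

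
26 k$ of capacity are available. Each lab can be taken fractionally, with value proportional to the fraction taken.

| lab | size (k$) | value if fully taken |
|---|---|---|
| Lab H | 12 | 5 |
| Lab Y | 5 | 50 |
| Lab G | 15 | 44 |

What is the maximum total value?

96.5

Sort by value density: Lab Y 50/5≈10, Lab G 44/15≈2.93, Lab H 5/12≈0.417.
All 5 k$ of Lab Y fit (value 50) → 21 remain.
Lab G: take in full, 15 k$ for value 44 → 6 left.
6 k$ left: a 6/12 share of Lab H gives 5×6/12 = 2.5.
Total value = 96.5.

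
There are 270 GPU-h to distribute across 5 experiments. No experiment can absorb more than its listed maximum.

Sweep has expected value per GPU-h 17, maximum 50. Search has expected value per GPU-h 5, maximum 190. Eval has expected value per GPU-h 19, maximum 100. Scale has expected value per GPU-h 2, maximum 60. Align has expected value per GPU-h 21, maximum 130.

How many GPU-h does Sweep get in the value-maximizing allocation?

40

Highest expected value per GPU-h first: Align 21 > Eval 19 > Sweep 17 > Search 5 > Scale 2.
Align: +130 to 130 (cap) ; 140 left.
Eval: +100 to 100 (cap) ; 40 left.
Only 40 left; Sweep takes them to reach 40.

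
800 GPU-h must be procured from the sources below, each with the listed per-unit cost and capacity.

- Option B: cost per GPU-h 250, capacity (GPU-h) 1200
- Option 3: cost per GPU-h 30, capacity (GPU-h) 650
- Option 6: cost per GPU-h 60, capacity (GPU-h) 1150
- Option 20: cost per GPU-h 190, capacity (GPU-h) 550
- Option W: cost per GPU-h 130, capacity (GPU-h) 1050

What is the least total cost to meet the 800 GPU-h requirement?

28500

Use sources in increasing cost order.
Option 3 at 30: take all 650 GPU-h ; 150 still needed.
Option 6 at 60: take 150 of its 1150 ; requirement met.
Option W, Option 20, Option B: unused.
Cost = 650×30 + 150×60 = 28500.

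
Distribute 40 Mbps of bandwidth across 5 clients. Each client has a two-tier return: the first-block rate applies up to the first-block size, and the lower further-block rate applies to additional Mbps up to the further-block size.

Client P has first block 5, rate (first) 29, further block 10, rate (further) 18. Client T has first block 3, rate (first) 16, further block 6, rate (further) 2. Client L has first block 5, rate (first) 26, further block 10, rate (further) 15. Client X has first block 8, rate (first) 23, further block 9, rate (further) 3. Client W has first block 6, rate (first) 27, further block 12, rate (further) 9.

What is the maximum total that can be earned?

894

Order all 10 blocks by rate: Client P/tier1 29 > Client W/tier1 27 > Client L/tier1 26 > Client X/tier1 23 > Client P/tier2 18 > Client T/tier1 16 > Client L/tier2 15 > Client W/tier2 9 > Client X/tier2 3 > Client T/tier2 2.
Fill Client P tier1 block (5 at 29) — 35 left.
Client W tier1 at 27: fill all 6 — 29 left.
Fill Client L tier1 block (5 at 26) — 24 left.
Client X/tier1 (23): +8 — 16 left.
Client P/tier2 (18): +10 — 6 left.
Fill Client T tier1 block (3 at 16) — 3 left.
Client L/tier2: +3 of 10 at 15; pool empty.
Total = 29×5 + 27×6 + 26×5 + 23×8 + 18×10 + 16×3 + 15×3 = 894.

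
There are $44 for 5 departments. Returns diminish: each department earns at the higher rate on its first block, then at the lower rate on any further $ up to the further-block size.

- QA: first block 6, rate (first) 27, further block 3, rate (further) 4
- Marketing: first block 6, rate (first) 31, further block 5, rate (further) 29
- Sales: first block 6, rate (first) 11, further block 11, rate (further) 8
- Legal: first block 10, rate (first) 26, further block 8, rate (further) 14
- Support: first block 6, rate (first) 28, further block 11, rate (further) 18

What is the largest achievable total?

1119

Rank every tier by rate: Marketing/tier1 31 > Marketing/tier2 29 > Support/tier1 28 > QA/tier1 27 > Legal/tier1 26 > Support/tier2 18 > Legal/tier2 14 > Sales/tier1 11 > Sales/tier2 8 > QA/tier2 4.
Marketing tier1 at 31: fill all 6 — 38 left.
Fill Marketing tier2 block (5 at 29) — 33 left.
Fill Support tier1 block (6 at 28) — 27 left.
QA/tier1 (27): +6 — 21 left.
Fill Legal tier1 block (10 at 26) — 11 left.
Support/tier2 (18): +11 — 0 left.
Total = 31×6 + 29×5 + 28×6 + 27×6 + 26×10 + 18×11 = 1119.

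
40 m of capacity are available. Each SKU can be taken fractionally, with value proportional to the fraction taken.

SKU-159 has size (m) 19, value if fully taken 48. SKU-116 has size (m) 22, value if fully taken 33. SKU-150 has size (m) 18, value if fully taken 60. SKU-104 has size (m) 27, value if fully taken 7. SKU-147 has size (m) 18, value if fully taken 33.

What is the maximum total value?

113.5

Rank by value-to-size ratio: SKU-150 60/18≈3.33, SKU-159 48/19≈2.53, SKU-147 33/18≈1.83, SKU-116 33/22≈1.5, SKU-104 7/27≈0.259.
SKU-150: take in full, 18 m for value 60 — 22 left.
Take all of SKU-159 (19 m, value 48) — 3 m left.
Fill the last 3 m with part of SKU-147: 3/18 of it earns 5.5.
Total value = 113.5.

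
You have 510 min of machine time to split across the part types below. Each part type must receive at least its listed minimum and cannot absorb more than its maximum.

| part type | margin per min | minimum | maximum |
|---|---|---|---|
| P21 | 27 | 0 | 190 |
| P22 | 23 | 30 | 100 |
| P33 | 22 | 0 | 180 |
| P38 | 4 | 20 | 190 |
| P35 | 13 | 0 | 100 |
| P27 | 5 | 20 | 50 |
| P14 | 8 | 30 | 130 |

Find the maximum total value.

11150

Meeting every minimum uses 0+30+0+20+0+20+30 = 100 min, leaving 410.
Rank by margin per min: P21 27 > P22 23 > P33 22 > P35 13 > P14 8 > P27 5 > P38 4.
P21: +190 to 190 (cap) ; 220 left.
Give P22 70 more to hit its cap of 100 ; 150 left.
Only 150 left; P33 takes them to reach 150.
Total = 27×190 + 23×100 + 22×150 + 4×20 + 5×20 + 8×30 = 11150.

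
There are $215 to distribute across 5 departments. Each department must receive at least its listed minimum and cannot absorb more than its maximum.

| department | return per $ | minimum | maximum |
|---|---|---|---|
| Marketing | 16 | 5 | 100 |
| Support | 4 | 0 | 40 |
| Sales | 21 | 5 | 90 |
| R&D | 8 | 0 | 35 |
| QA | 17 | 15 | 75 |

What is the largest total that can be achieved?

Meeting every minimum uses 5+0+5+0+15 = 25 $, leaving 190.
Highest return per $ first: Sales 21 > QA 17 > Marketing 16 > R&D 8 > Support 4.
Sales takes 85 more to reach its cap of 90 → 105 left.
Give QA 60 more to hit its cap of 75 → 45 left.
Marketing: +45 (room for 95) → 50. Pool exhausted.
Total = 16×50 + 21×90 + 17×75 = 3965.

3965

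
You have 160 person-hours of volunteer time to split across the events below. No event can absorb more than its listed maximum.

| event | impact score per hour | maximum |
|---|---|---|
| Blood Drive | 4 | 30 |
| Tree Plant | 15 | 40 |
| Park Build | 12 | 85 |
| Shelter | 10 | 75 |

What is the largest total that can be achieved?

Rank by impact score per hour: Tree Plant 15 > Park Build 12 > Shelter 10 > Blood Drive 4.
Give Tree Plant 40 to hit its cap of 40 — 120 left.
Park Build takes 85 to reach its cap of 85 — 35 left.
Shelter has room for 75 but only 35 remain, so it gets 35.
Total = 15×40 + 12×85 + 10×35 = 1970.

1970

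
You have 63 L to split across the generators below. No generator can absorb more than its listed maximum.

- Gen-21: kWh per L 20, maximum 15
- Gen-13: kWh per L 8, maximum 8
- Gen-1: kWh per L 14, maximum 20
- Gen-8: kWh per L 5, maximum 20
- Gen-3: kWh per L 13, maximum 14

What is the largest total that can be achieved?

Order the generators by kWh per L: Gen-21 20 > Gen-1 14 > Gen-3 13 > Gen-13 8 > Gen-8 5.
Give Gen-21 15 to hit its cap of 15 → 48 left.
Gen-1: +20 to 20 (cap) → 28 left.
Gen-3: +14 to 14 (cap) → 14 left.
Give Gen-13 8 to hit its cap of 8 → 6 left.
Gen-8: +6 (room for 20) → 6. Pool exhausted.
Total = 20×15 + 8×8 + 14×20 + 5×6 + 13×14 = 856.

856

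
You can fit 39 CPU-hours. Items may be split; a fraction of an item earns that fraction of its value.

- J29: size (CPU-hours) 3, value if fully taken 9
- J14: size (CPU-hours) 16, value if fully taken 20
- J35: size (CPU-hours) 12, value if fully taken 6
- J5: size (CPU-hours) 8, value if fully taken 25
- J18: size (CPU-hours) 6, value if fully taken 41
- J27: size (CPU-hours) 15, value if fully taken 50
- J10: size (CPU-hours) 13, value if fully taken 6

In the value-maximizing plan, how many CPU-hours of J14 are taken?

Sort by value density: J18 41/6≈6.83, J27 50/15≈3.33, J5 25/8≈3.12, J29 9/3≈3, J14 20/16≈1.25, J35 6/12≈0.5, J10 6/13≈0.462.
J18: take in full, 6 CPU-hours for value 41 ; 33 left.
J27: take in full, 15 CPU-hours for value 50 ; 18 left.
All 8 CPU-hours of J5 fit (value 25) ; 10 remain.
Take all of J29 (3 CPU-hours, value 9) ; 7 CPU-hours left.
Fill the last 7 CPU-hours with part of J14: 7/16 of it earns 8.75.

7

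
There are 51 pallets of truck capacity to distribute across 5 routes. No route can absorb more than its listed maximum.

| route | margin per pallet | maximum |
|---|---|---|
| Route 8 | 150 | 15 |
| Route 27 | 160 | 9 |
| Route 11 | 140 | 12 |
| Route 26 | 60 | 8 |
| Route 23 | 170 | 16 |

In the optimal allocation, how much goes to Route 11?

Highest margin per pallet first: Route 23 170 > Route 27 160 > Route 8 150 > Route 11 140 > Route 26 60.
Route 23 takes 16 to reach its cap of 16 → 35 left.
Route 27: +9 to 9 (cap) → 26 left.
Route 8: +15 to 15 (cap) → 11 left.
Route 11 has room for 12 but only 11 remain, so it gets 11.

11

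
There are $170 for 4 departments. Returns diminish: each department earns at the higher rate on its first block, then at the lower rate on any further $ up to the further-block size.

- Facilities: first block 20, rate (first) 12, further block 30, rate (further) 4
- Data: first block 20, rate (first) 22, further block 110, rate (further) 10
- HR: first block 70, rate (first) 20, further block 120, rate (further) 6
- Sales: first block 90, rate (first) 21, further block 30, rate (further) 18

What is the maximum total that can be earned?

Treat each block as its own option and order by rate: Data/tier1 22 > Sales/tier1 21 > HR/tier1 20 > Sales/tier2 18 > Facilities/tier1 12 > Data/tier2 10 > HR/tier2 6 > Facilities/tier2 4.
Fill Data tier1 block (20 at 22) — 150 left.
Sales tier1 at 21: fill all 90 — 60 left.
HR tier1 at 20: only 60 left, fill 60.
Total = 22×20 + 21×90 + 20×60 = 3530.

3530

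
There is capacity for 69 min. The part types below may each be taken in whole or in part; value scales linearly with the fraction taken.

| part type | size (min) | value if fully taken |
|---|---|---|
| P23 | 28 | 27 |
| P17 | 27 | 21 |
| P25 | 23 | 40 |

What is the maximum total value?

81

Sort by value density: P25 40/23≈1.74, P23 27/28≈0.964, P17 21/27≈0.778.
Take all of P25 (23 min, value 40) — 46 min left.
P23: take in full, 28 min for value 27 — 18 left.
Only 18 min remain; take 18/27 of P17 for value 21×18/27 = 14.
Total value = 81.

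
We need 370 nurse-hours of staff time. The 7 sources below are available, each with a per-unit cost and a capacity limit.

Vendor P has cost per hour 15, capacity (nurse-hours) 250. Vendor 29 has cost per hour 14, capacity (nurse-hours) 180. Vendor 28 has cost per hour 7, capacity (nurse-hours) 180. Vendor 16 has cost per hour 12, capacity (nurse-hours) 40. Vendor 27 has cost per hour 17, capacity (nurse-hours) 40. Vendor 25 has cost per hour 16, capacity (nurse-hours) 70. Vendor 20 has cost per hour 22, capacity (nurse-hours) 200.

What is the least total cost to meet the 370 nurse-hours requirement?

3840

Fill from the cheapest source first.
Take 180 from Vendor 28 at 7 ; need 190 more.
Take 40 from Vendor 16 at 12 ; need 150 more.
Take 150 from Vendor 29 at 14 to finish.
Vendor P, Vendor 25, Vendor 27, Vendor 20: unused.
Cost = 180×7 + 40×12 + 150×14 = 3840.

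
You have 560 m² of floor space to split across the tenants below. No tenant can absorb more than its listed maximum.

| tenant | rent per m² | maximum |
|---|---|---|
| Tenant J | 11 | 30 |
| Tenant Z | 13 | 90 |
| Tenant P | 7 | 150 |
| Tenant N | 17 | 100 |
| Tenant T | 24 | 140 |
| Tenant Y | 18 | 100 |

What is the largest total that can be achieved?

9060

Highest rent per m² first: Tenant T 24 > Tenant Y 18 > Tenant N 17 > Tenant Z 13 > Tenant J 11 > Tenant P 7.
Give Tenant T 140 to hit its cap of 140 ; 420 left.
Give Tenant Y 100 to hit its cap of 100 ; 320 left.
Give Tenant N 100 to hit its cap of 100 ; 220 left.
Tenant Z takes 90 to reach its cap of 90 ; 130 left.
Give Tenant J 30 to hit its cap of 30 ; 100 left.
Tenant P has room for 150 but only 100 remain, so it gets 100.
Total = 11×30 + 13×90 + 7×100 + 17×100 + 24×140 + 18×100 = 9060.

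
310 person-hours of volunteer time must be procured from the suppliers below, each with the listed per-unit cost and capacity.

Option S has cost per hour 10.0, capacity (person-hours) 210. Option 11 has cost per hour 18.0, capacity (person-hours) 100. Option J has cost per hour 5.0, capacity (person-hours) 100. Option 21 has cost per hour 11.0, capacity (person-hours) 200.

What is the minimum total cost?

Fill from the cheapest supplier first.
Option J (5.0): use full 100 → 210 person-hours to go.
Take 210 from Option S at 10.0 → need 0 more.
Option 21, Option 11: unused.
Cost = 100×5.0 + 210×10.0 = 2600.

2600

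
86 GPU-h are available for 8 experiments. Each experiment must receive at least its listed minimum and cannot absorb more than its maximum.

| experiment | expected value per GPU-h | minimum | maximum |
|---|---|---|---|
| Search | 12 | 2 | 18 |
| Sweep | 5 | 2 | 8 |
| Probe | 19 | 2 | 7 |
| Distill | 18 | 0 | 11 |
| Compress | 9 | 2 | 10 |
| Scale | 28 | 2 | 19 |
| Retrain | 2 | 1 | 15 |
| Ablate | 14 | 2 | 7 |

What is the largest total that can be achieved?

Meeting every minimum uses 2+2+2+0+2+2+1+2 = 13 GPU-h, leaving 73.
Highest expected value per GPU-h first: Scale 28 > Probe 19 > Distill 18 > Ablate 14 > Search 12 > Compress 9 > Sweep 5 > Retrain 2.
Scale: +17 to 19 (cap) → 56 left.
Probe: +5 to 7 (cap) → 51 left.
Give Distill 11 more to hit its cap of 11 → 40 left.
Ablate: +5 to 7 (cap) → 35 left.
Search takes 16 more to reach its cap of 18 → 19 left.
Give Compress 8 more to hit its cap of 10 → 11 left.
Sweep: +6 to 8 (cap) → 5 left.
Retrain: +5 (room for 14) → 6. Pool exhausted.
Total = 12×18 + 5×8 + 19×7 + 18×11 + 9×10 + 28×19 + 2×6 + 14×7 = 1319.

1319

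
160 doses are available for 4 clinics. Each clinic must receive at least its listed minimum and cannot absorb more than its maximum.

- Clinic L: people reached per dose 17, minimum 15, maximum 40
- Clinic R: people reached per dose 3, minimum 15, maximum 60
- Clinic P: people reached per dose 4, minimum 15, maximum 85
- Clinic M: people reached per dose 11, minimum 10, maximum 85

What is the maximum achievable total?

Meeting every minimum uses 15+15+15+10 = 55 doses, leaving 105.
Highest people reached per dose first: Clinic L 17 > Clinic M 11 > Clinic P 4 > Clinic R 3.
Give Clinic L 25 more to hit its cap of 40 — 80 left.
Give Clinic M 75 more to hit its cap of 85 — 5 left.
Only 5 left; Clinic P takes them to reach 20.
Total = 17×40 + 3×15 + 4×20 + 11×85 = 1740.

1740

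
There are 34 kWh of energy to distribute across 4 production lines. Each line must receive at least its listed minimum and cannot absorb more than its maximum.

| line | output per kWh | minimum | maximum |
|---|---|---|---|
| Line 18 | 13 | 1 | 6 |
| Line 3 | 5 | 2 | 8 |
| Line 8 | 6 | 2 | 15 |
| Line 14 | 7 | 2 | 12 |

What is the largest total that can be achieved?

256

Meeting every minimum uses 1+2+2+2 = 7 kWh, leaving 27.
Order the production lines by output per kWh: Line 18 13 > Line 14 7 > Line 8 6 > Line 3 5.
Line 18 takes 5 more to reach its cap of 6 → 22 left.
Line 14 takes 10 more to reach its cap of 12 → 12 left.
Line 8: +12 (room for 13) → 14. Pool exhausted.
Total = 13×6 + 5×2 + 6×14 + 7×12 = 256.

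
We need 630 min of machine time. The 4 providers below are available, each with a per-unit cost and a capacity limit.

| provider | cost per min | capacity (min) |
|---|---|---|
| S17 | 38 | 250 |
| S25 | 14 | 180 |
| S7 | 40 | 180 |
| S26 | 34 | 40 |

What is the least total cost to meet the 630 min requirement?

19780

Cheapest first:
Take 180 from S25 at 14 ; need 450 more.
Take 40 from S26 at 34 ; need 410 more.
Take 250 from S17 at 38 ; need 160 more.
Take 160 from S7 at 40 to finish.
Cost = 180×14 + 40×34 + 250×38 + 160×40 = 19780.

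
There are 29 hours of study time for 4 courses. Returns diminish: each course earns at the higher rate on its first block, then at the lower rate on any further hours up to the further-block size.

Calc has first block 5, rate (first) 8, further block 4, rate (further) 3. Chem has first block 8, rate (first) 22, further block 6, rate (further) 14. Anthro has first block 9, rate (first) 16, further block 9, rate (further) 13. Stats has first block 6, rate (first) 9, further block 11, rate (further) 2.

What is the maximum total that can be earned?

482

Order all 8 blocks by rate: Chem/T1 22 > Anthro/T1 16 > Chem/T2 14 > Anthro/T2 13 > Stats/T1 9 > Calc/T1 8 > Calc/T2 3 > Stats/T2 2.
Fill Chem T1 block (8 at 22) → 21 left.
Anthro/T1 (16): +9 → 12 left.
Fill Chem T2 block (6 at 14) → 6 left.
Anthro/T2: +6 of 9 at 13; pool empty.
Total = 22×8 + 16×9 + 14×6 + 13×6 = 482.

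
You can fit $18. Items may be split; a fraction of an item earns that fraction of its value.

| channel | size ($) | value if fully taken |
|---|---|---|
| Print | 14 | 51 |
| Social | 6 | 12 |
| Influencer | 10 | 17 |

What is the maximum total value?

59

Rank by value-to-size ratio: Print 51/14≈3.64, Social 12/6≈2, Influencer 17/10≈1.7.
All 14 $ of Print fit (value 51) ; 4 remain.
4 $ left: a 4/6 share of Social gives 12×4/6 = 8.
Total value = 59.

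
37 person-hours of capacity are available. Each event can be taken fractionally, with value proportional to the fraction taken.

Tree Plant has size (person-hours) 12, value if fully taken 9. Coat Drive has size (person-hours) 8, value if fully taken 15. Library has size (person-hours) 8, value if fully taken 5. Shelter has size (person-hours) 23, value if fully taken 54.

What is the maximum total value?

73.5

Best value per unit of size first: Shelter 54/23≈2.35, Coat Drive 15/8≈1.88, Tree Plant 9/12≈0.75, Library 5/8≈0.625.
Take all of Shelter (23 person-hours, value 54) → 14 person-hours left.
All 8 person-hours of Coat Drive fit (value 15) → 6 remain.
6 person-hours left: a 6/12 share of Tree Plant gives 9×6/12 = 4.5.
Total value = 73.5.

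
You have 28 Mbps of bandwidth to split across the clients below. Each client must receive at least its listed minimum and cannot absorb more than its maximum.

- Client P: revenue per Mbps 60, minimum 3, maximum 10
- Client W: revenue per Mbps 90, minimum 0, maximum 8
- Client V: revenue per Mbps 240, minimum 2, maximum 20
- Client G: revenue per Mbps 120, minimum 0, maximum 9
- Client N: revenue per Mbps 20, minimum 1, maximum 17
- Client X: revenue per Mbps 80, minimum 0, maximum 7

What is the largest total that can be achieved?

Meeting every minimum uses 3+0+2+0+1+0 = 6 Mbps, leaving 22.
Rank by revenue per Mbps: Client V 240 > Client G 120 > Client W 90 > Client X 80 > Client P 60 > Client N 20.
Client V: +18 to 20 (cap) → 4 left.
Client G: +4 (room for 9) → 4. Pool exhausted.
Total = 60×3 + 240×20 + 120×4 + 20×1 = 5480.

5480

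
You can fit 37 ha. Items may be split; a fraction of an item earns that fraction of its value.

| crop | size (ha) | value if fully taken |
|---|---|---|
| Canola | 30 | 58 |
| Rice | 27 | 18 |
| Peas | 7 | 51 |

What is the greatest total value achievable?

109

Best value per unit of size first: Peas 51/7≈7.29, Canola 58/30≈1.93, Rice 18/27≈0.667.
Peas: take in full, 7 ha for value 51 — 30 left.
All 30 ha of Canola fit (value 58) — 0 remain.
Total value = 109.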